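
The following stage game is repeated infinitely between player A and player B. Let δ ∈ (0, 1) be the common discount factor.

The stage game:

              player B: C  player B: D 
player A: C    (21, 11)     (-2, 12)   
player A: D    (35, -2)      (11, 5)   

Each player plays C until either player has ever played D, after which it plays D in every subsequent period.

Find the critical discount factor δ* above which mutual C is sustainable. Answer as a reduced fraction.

player A: cooperation gives 21 each period; deviation gives 35 once then 11 forever.
  21/(1−δ) ≥ 35 + 11δ/(1−δ) ⇒ δ ≥ 14/24 = 7/12.
player B: cooperation gives 11 each period; deviation gives 12 once then 5 forever.
  δ ≥ 1/7.
Both must hold, so the binding constraint is player A's: δ ≥ 7/12.

7/12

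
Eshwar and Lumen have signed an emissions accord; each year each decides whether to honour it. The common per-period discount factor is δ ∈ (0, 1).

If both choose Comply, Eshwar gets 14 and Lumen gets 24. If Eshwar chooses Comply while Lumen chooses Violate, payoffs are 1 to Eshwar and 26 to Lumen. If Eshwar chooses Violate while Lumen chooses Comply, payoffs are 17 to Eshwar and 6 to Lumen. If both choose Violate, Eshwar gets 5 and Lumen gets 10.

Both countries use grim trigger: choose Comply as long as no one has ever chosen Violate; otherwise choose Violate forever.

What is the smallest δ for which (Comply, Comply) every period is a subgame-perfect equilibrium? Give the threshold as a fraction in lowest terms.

Eshwar: cooperation gives 14 each period; deviation gives 17 once then 5 forever.
  14/(1−δ) ≥ 17 + 5δ/(1−δ) ⇒ δ ≥ 3/12 = 1/4.
Lumen: cooperation gives 24 each period; deviation gives 26 once then 10 forever.
  δ ≥ 2/16 = 1/8.
Both must hold, so the binding constraint is Eshwar's: δ ≥ 1/4.

1/4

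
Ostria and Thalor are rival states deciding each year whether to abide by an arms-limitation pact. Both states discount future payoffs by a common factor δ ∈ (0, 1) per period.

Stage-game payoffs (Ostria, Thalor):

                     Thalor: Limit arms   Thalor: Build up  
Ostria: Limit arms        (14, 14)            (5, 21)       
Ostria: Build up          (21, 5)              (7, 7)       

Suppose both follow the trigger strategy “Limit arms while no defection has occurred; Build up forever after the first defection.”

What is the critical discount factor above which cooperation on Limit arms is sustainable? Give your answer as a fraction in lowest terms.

1/2

One-period gain from deviating is 21 − 14 = 7. The loss is 14 − 7 = 7 in every subsequent period, with present value 7·δ/(1−δ).
Deviation is unprofitable when 7·δ/(1−δ) ≥ 7, i.e. δ/(1−δ) ≥ 1.
Equivalently δ ≥ 7/(7+7) = 1/2.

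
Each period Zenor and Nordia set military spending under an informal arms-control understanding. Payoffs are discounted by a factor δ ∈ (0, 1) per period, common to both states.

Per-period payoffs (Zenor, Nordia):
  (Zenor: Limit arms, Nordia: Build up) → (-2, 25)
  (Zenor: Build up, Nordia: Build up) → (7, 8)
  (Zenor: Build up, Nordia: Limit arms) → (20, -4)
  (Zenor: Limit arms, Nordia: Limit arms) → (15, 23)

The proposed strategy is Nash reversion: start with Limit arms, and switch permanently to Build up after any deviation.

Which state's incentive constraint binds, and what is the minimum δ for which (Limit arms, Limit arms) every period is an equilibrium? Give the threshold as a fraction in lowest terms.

For Zenor: deviation gain 20−15 = 5, per-period punishment loss 15−7 = 8. IC gives δ ≥ 5/13.
For Nordia: gain 2, loss 15 per period, so δ ≥ 2/17.
The tighter constraint is Zenor's, so cooperation needs δ ≥ 5/13.

Zenor; δ ≥ 5/13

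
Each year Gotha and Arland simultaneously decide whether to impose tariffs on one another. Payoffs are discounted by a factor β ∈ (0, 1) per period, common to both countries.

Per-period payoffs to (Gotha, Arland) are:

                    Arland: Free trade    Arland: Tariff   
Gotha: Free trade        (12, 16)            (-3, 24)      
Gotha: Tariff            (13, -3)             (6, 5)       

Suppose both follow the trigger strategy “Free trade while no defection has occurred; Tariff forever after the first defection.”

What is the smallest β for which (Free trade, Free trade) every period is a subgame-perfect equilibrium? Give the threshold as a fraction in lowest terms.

Gotha: cooperation gives 12 each period; deviation gives 13 once then 6 forever.
  12/(1−β) ≥ 13 + 6β/(1−β) ⇒ β ≥ 1/7.
Arland: cooperation gives 16 each period; deviation gives 24 once then 5 forever.
  β ≥ 8/19.
Both must hold, so the binding constraint is Arland's: β ≥ 8/19.

8/19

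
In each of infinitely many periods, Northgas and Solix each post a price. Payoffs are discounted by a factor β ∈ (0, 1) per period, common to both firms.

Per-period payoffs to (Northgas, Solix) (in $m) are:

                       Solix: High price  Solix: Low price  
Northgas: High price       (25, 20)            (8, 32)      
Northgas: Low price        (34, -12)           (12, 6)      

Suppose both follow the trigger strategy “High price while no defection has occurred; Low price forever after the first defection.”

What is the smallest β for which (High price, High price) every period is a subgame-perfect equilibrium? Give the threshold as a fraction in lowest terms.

Northgas: cooperation gives 25 each period; deviation gives 34 once then 12 forever.
  25/(1−β) ≥ 34 + 12β/(1−β) ⇒ β ≥ 9/22.
Solix: cooperation gives 20 each period; deviation gives 32 once then 6 forever.
  β ≥ 12/26 = 6/13.
Both must hold, so the binding constraint is Solix's: β ≥ 6/13.

6/13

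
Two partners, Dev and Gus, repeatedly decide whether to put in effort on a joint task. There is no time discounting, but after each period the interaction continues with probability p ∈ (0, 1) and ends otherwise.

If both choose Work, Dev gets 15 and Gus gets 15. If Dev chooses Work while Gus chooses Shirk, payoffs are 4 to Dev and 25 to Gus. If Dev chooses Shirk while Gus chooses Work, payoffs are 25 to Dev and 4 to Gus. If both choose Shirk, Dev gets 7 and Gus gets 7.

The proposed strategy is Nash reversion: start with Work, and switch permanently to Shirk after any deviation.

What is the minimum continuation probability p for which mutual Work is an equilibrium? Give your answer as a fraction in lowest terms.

With no time discounting, the continuation probability p plays the role of the discount factor.
Grim-trigger IC: 15/(1−p) ≥ 25 + 7p/(1−p) ⇒ p ≥ (25−15)/(25−7) = 5/9.

5/9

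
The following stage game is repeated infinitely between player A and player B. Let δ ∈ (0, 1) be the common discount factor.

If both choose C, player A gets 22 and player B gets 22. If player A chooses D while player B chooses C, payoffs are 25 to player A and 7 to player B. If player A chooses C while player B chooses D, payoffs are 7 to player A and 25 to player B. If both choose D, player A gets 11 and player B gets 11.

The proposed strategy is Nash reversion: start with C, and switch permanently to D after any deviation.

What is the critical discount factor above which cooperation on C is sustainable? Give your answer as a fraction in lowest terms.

22/(1−δ) ≥ 25 + 11δ/(1−δ)
22 ≥ 25 − 14δ
δ ≥ 3/14.

3/14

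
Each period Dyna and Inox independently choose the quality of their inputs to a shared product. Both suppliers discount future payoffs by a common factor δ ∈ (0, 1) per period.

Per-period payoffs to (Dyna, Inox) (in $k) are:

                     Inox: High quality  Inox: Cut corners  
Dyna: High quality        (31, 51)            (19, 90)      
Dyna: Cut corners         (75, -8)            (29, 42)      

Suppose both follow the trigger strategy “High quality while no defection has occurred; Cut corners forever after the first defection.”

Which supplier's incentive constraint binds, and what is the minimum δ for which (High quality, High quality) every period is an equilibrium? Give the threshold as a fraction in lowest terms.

Dyna; δ ≥ 22/23

Dyna's threshold: (75−31)/(75−29) = 22/23.
Inox's threshold: (90−51)/(90−42) = 13/16.
22/23 > 13/16, so Dyna binds and δ* = 22/23.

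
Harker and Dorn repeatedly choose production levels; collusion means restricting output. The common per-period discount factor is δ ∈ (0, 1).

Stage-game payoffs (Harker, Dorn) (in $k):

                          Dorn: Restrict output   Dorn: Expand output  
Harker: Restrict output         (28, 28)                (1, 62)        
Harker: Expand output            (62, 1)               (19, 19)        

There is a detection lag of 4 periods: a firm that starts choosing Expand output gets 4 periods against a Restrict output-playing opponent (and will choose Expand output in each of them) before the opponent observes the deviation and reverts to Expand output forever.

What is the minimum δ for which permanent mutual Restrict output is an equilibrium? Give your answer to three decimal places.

0.943

Deviating for the 4 undetected periods gains 62−28 = 34 per period over cooperation, then loses 28−19 = 9 per period forever once punishment starts.
Gain: 34(1 + δ + … + δ^3); loss: 9·δ^4/(1−δ).
No profitable deviation ⇔ 34(1−δ^4) ≤ 9·δ^4, i.e. δ^4 ≥ 34/(34+9) = 34/43.
Hence δ ≥ (34/43)^(1/4) ≈ 0.943.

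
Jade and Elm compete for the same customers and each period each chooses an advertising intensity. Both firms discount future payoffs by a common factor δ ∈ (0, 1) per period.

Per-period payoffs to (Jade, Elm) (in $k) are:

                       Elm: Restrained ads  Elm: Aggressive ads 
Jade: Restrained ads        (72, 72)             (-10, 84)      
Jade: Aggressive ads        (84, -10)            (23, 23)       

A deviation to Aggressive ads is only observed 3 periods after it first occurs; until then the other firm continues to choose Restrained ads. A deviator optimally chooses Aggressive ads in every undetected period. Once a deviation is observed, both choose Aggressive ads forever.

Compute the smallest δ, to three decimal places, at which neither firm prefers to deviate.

The best deviation is to choose Aggressive ads for all 3 undetected periods, earning 84 each, then 23 forever once detected.
Deviation value: 84(1−δ^3)/(1−δ) + 23δ^3/(1−δ); cooperation value: 72/(1−δ).
IC: 72 ≥ 84(1−δ^3) + 23δ^3 = 84 − 61δ^3.
So δ^3 ≥ 12/61, giving δ ≥ (12/61)^(1/3) ≈ 0.582.

0.582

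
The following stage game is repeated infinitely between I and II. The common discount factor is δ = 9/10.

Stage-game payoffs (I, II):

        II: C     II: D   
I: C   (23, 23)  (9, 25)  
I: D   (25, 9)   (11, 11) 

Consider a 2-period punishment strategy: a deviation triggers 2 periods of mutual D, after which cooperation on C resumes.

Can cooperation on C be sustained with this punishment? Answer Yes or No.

Yes

A one-shot deviation gives 25 now, then 11 for 2 periods, then back to 23.
Gain from deviating: (25−23) today; loss: (23−11) in each of the next 2 periods.
No-deviation condition: (23−11)(δ+…+δ^2) ≥ 25−23, i.e. δ+…+δ^2 ≥ 1/6.
At δ = 9/10: δ+…+δ^2 = 1.7100 ≥ 0.1667.
So cooperation is sustainable.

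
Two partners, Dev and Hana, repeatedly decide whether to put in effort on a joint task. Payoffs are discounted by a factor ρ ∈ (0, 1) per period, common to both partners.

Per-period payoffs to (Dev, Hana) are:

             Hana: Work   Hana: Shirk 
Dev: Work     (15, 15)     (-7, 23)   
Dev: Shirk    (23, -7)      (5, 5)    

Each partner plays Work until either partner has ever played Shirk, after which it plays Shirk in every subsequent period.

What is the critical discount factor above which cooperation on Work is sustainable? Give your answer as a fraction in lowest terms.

15/(1−ρ) ≥ 23 + 5ρ/(1−ρ)
15 ≥ 23 − 18ρ
ρ ≥ 8/18 = 4/9.

4/9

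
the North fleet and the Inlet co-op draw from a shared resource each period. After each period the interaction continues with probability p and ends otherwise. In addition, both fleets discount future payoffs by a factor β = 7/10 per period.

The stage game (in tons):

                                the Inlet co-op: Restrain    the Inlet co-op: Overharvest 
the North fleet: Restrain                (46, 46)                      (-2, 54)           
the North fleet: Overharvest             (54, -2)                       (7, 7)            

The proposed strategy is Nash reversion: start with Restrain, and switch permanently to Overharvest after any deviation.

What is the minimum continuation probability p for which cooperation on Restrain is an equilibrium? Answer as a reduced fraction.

Expected continuation weight on next period's payoff is β·p = 7/10·p, which plays the role of the discount factor.
Cooperation requires 7/10·p ≥ (54−46)/(54−7) = 8/47, hence p ≥ 80/329.

80/329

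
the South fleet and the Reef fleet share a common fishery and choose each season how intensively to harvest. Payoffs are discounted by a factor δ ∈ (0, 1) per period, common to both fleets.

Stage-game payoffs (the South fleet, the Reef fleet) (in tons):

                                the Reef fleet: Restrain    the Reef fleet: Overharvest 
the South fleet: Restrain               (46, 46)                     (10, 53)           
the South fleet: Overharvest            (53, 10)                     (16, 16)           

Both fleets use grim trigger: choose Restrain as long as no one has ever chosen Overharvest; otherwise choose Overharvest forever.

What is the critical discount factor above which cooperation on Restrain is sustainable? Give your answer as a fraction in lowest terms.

Cooperation forever yields 46 each period: 46/(1−δ).
Deviating yields 53 once, then 16 forever: 53 + 16δ/(1−δ).
No profitable deviation requires 46/(1−δ) ≥ 53 + 16δ/(1−δ).
Multiplying by (1−δ): 46 ≥ 53(1−δ) + 16δ = 53 − 37δ.
So 37δ ≥ 7, i.e. δ ≥ 7/37.

7/37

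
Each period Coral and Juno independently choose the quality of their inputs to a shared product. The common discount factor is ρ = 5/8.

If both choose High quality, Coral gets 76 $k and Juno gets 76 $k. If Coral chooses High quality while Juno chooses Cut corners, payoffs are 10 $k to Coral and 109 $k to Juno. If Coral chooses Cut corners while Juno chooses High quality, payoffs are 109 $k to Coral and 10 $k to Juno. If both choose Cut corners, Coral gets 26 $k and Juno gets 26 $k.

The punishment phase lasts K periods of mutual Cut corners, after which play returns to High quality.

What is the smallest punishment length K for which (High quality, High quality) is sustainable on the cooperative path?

No profitable deviation requires (76−26)(ρ+…+ρ^K) ≥ 109−76, i.e. ρ+…+ρ^K ≥ 33/50 ≈ 0.6600.
With ρ = 5/8, the partial sums are K=1: 0.6250, K=2: 1.0156.
K = 2 is the first length at which the sum reaches 0.6600.

2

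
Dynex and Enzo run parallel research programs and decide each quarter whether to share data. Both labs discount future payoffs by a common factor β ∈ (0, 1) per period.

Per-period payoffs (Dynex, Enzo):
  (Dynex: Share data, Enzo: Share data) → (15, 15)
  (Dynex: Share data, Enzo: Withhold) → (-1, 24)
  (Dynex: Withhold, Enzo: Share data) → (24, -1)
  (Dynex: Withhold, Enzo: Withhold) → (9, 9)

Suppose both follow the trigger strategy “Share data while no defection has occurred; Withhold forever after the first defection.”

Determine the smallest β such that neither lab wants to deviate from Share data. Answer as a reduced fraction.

3/5

Under grim trigger the critical discount factor is (T−C)/(T−P) with T = 24, C = 15, P = 9.
β* = (24−15)/(24−9) = 9/15 = 3/5.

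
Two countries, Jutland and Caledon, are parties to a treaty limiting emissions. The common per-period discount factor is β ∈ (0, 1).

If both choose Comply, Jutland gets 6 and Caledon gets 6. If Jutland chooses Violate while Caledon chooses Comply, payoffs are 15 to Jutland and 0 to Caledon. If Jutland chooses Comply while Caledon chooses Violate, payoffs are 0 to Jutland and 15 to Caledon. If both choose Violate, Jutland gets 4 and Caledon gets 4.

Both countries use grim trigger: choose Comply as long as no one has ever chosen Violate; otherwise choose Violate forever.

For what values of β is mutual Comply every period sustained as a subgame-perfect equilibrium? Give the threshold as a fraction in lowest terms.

9/11

6/(1−β) ≥ 15 + 4β/(1−β)
6 ≥ 15 − 11β
β ≥ 9/11.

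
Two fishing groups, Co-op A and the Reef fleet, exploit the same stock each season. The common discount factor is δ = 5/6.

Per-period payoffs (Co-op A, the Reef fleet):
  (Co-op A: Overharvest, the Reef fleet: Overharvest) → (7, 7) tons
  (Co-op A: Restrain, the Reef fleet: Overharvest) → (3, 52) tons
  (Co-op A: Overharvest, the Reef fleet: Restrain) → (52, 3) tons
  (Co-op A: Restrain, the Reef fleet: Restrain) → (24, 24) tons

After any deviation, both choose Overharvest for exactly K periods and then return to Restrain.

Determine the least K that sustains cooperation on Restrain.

Need Σ_{k=1}^{K} δ^k ≥ (52−24)/(24−7) = 1.6471 at δ = 5/6.
At K = 2 the sum is 1.5278 < 1.6471; at K = 3 it is 2.1065 ≥ 1.6471.
So the minimum punishment length is K = 3.

3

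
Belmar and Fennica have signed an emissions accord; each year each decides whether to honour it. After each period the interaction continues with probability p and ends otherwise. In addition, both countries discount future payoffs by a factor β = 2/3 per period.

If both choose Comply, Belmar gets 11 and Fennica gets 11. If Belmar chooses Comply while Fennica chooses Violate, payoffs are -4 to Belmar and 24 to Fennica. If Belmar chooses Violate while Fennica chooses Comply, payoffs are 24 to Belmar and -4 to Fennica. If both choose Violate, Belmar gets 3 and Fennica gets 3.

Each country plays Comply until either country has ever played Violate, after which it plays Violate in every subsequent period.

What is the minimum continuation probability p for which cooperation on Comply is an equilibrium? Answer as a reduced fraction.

13/14

Expected continuation weight on next period's payoff is β·p = 2/3·p, which plays the role of the discount factor.
Cooperation requires 2/3·p ≥ (24−11)/(24−3) = 13/21, hence p ≥ 13/14.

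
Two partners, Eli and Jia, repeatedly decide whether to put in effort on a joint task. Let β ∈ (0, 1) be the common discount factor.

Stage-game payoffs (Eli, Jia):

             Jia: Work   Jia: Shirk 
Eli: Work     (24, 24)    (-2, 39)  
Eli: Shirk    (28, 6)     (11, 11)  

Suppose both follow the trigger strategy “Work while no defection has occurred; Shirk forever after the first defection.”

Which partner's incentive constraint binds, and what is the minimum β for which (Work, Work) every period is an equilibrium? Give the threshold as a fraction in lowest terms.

Eli's threshold: (28−24)/(28−11) = 4/17.
Jia's threshold: (39−24)/(39−11) = 15/28.
4/17 < 15/28, so Jia binds and β* = 15/28.

Jia; β ≥ 15/28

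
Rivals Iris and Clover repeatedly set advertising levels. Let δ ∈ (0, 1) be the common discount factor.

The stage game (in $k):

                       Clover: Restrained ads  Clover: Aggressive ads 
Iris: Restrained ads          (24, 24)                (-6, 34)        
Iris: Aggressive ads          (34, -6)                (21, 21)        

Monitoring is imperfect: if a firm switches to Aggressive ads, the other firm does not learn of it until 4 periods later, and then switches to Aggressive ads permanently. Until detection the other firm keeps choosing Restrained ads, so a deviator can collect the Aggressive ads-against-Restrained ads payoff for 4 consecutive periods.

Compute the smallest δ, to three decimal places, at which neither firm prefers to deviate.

0.937

The best deviation is to choose Aggressive ads for all 4 undetected periods, earning 34 each, then 21 forever once detected.
Deviation value: 34(1−δ^4)/(1−δ) + 21δ^4/(1−δ); cooperation value: 24/(1−δ).
IC: 24 ≥ 34(1−δ^4) + 21δ^4 = 34 − 13δ^4.
So δ^4 ≥ 10/13, giving δ ≥ (10/13)^(1/4) ≈ 0.937.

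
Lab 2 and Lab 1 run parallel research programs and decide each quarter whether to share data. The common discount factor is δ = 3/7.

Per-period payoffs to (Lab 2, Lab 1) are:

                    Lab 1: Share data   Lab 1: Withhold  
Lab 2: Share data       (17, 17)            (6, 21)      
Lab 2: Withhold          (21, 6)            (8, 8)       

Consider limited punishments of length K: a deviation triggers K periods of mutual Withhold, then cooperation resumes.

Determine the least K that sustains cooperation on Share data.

IC: δ(1−δ^K)/(1−δ) ≥ (21−17)/(17−8) = 4/9.
With δ = 3/7: need 1 − δ^K ≥ 4/9·(1−3/7)/(3/7), i.e. δ^K ≤ 0.4074.
Since (3/7)^1 = 0.4286 and (3/7)^2 = 0.1837, the smallest such K is 2.

2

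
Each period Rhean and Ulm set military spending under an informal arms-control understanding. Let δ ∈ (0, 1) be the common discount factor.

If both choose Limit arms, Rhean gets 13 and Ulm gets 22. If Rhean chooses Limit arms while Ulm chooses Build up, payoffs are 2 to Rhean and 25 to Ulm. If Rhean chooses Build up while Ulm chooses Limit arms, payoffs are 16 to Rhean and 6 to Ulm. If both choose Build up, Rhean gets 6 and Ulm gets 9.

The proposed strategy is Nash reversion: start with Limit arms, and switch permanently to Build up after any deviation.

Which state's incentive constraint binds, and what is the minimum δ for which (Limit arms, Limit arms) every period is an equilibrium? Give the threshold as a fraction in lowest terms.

For Rhean: deviation gain 16−13 = 3, per-period punishment loss 13−6 = 7. IC gives δ ≥ 3/10.
For Ulm: gain 3, loss 13 per period, so δ ≥ 3/16.
The tighter constraint is Rhean's, so cooperation needs δ ≥ 3/10.

Rhean; δ ≥ 3/10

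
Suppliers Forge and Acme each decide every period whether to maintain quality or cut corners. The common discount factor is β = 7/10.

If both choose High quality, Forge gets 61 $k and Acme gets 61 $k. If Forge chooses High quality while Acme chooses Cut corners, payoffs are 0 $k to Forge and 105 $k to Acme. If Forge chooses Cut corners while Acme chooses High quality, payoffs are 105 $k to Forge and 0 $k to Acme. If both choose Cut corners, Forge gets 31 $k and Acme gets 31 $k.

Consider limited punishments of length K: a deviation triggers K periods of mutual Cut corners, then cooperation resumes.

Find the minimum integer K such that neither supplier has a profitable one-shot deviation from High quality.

3

No profitable deviation requires (61−31)(β+…+β^K) ≥ 105−61, i.e. β+…+β^K ≥ 22/15 ≈ 1.4667.
With β = 7/10, the partial sums are K=1: 0.7000, K=2: 1.1900, K=3: 1.5330.
K = 3 is the first length at which the sum reaches 1.4667.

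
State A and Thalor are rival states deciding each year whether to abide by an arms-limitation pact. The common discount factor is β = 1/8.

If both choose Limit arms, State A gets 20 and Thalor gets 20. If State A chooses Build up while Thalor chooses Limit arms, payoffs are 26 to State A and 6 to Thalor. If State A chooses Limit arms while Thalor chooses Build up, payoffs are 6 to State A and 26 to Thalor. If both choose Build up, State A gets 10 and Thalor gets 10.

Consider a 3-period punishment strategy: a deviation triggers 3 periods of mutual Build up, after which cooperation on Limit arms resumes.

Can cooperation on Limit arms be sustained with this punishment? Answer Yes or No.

A one-shot deviation gives 26 now, then 10 for 3 periods, then back to 20.
Gain from deviating: (26−20) today; loss: (20−10) in each of the next 3 periods.
No-deviation condition: (20−10)(β+…+β^3) ≥ 26−20, i.e. β+…+β^3 ≥ 3/5.
At β = 1/8: β+…+β^3 = 0.1426 < 0.6000.
So cooperation is not sustainable.

No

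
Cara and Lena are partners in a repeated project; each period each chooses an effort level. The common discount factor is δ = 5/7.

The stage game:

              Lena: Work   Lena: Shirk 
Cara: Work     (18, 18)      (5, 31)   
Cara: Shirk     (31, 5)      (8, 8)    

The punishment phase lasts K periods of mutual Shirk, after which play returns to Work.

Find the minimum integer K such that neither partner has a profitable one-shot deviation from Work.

No profitable deviation requires (18−8)(δ+…+δ^K) ≥ 31−18, i.e. δ+…+δ^K ≥ 13/10 ≈ 1.3000.
With δ = 5/7, the partial sums are K=1: 0.7143, K=2: 1.2245, K=3: 1.5889.
K = 3 is the first length at which the sum reaches 1.3000.

3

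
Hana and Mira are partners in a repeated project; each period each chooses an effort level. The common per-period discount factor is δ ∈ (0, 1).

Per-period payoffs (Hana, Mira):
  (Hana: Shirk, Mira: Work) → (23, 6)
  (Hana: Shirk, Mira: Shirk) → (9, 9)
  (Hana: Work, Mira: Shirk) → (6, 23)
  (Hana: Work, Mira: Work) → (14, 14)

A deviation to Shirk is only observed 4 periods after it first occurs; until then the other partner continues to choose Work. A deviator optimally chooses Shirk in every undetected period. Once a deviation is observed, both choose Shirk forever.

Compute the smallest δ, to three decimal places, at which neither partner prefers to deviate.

Deviating for the 4 undetected periods gains 23−14 = 9 per period over cooperation, then loses 14−9 = 5 per period forever once punishment starts.
Gain: 9(1 + δ + … + δ^3); loss: 5·δ^4/(1−δ).
No profitable deviation ⇔ 9(1−δ^4) ≤ 5·δ^4, i.e. δ^4 ≥ 9/(9+5) = 9/14.
Hence δ ≥ (9/14)^(1/4) ≈ 0.895.

0.895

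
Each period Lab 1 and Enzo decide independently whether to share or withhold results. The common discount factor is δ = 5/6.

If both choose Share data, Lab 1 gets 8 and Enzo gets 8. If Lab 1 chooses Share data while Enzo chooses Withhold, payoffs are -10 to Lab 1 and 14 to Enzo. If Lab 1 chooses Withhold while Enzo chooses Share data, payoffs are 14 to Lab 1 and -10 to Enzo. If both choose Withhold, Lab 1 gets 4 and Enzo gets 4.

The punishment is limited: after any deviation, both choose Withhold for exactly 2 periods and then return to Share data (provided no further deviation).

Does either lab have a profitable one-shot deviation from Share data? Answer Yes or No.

A one-shot deviation gives 14 now, then 4 for 2 periods, then back to 8.
Gain from deviating: (14−8) today; loss: (8−4) in each of the next 2 periods.
No-deviation condition: (8−4)(δ+…+δ^2) ≥ 14−8, i.e. δ+…+δ^2 ≥ 3/2.
At δ = 5/6: δ+…+δ^2 = 1.5278 ≥ 1.5000.
So cooperation is sustainable.

No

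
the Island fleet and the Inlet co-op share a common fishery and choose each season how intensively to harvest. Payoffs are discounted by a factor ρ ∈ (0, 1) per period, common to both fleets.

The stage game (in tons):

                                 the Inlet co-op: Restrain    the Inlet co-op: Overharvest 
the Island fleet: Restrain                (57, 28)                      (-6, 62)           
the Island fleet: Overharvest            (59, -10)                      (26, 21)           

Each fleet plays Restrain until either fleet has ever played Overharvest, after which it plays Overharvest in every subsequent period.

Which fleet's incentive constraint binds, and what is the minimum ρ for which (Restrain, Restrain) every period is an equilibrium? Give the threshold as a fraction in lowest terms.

For the Island fleet: deviation gain 59−57 = 2, per-period punishment loss 57−26 = 31. IC gives ρ ≥ 2/33.
For the Inlet co-op: gain 34, loss 7 per period, so ρ ≥ 34/41.
The tighter constraint is the Inlet co-op's, so cooperation needs ρ ≥ 34/41.

the Inlet co-op; ρ ≥ 34/41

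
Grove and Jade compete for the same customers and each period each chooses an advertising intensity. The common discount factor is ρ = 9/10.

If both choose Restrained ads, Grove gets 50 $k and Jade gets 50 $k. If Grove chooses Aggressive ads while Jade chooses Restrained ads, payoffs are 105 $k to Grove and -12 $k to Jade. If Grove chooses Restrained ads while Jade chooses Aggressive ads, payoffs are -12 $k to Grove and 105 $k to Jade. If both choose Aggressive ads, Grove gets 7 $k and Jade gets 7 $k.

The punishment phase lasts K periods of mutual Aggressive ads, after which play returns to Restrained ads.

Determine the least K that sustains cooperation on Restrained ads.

2

IC: ρ(1−ρ^K)/(1−ρ) ≥ (105−50)/(50−7) = 55/43.
With ρ = 9/10: need 1 − ρ^K ≥ 55/43·(1−9/10)/(9/10), i.e. ρ^K ≤ 0.8579.
Since (9/10)^1 = 0.9000 and (9/10)^2 = 0.8100, the smallest such K is 2.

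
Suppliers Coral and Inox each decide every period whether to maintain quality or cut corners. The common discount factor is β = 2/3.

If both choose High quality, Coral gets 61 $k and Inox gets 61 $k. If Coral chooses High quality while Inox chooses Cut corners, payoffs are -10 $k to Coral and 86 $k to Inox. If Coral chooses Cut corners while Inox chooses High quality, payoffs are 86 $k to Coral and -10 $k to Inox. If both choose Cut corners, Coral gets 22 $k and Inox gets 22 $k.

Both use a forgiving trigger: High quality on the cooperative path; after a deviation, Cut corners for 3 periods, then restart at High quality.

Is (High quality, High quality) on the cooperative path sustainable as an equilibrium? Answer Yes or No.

Comparing payoff streams over the 4 periods until play realigns: cooperate → 61(1+β+…+β^3); deviate → 86 + 22(β+…+β^3).
Cooperation is sustained iff (61−22)(β+…+β^3) ≥ 86−61.
β+…+β^3 = 2/3·(1−(2/3)^3)/(1−2/3) = 1.4074, and (86−61)/(61−22) = 0.6410.
1.4074 ≥ 0.6410, so cooperation is sustainable.

Yes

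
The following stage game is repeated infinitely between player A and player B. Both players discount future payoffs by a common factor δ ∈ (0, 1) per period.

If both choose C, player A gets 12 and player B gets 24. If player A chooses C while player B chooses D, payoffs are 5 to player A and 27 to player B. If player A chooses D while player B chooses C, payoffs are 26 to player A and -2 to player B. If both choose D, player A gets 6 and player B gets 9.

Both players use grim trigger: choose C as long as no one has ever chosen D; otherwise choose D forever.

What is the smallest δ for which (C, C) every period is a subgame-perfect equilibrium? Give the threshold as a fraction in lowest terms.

7/10

player A: cooperation gives 12 each period; deviation gives 26 once then 6 forever.
  12/(1−δ) ≥ 26 + 6δ/(1−δ) ⇒ δ ≥ 14/20 = 7/10.
player B: cooperation gives 24 each period; deviation gives 27 once then 9 forever.
  δ ≥ 3/18 = 1/6.
Both must hold, so the binding constraint is player A's: δ ≥ 7/10.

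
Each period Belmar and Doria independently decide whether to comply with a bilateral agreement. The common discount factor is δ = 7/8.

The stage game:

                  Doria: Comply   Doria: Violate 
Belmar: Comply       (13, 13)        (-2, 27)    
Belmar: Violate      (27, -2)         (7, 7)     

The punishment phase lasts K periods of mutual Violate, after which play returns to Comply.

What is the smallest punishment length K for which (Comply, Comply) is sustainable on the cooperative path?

Need Σ_{k=1}^{K} δ^k ≥ (27−13)/(13−7) = 2.3333 at δ = 7/8.
At K = 3 the sum is 2.3105 < 2.3333; at K = 4 it is 2.8967 ≥ 2.3333.
So the minimum punishment length is K = 4.

4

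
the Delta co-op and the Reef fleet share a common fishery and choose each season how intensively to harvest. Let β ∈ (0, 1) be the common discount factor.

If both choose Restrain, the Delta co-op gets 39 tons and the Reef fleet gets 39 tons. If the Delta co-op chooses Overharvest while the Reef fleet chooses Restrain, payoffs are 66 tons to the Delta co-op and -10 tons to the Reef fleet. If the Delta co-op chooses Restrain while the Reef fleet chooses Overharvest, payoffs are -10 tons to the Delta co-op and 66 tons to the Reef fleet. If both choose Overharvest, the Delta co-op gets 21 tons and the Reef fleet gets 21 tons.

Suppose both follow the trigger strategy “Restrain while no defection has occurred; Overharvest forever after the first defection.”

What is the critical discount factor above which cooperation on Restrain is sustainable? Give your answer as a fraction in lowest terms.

3/5

Cooperation forever yields 39 each period: 39/(1−β).
Deviating yields 66 once, then 21 forever: 66 + 21β/(1−β).
No profitable deviation requires 39/(1−β) ≥ 66 + 21β/(1−β).
Multiplying by (1−β): 39 ≥ 66(1−β) + 21β = 66 − 45β.
So 45β ≥ 27, i.e. β ≥ 27/45 = 3/5.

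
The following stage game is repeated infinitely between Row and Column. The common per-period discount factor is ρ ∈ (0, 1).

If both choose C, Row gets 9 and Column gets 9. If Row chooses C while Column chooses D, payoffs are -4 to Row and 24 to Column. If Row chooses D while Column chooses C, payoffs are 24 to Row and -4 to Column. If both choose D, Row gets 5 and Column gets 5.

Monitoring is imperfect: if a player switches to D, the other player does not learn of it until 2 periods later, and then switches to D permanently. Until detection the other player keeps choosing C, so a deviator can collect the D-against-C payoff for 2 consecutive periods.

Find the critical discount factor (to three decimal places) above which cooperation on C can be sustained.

A deviator earns 24 for 2 periods, then 5 forever; cooperating earns 9 forever. Multiplying the IC by (1−ρ):
9 ≥ 24(1−ρ^2) + 5ρ^2, so 19·ρ^2 ≥ 15 and ρ^2 ≥ 15/19.
ρ ≥ (15/19)^(1/2) ≈ 0.889.

0.889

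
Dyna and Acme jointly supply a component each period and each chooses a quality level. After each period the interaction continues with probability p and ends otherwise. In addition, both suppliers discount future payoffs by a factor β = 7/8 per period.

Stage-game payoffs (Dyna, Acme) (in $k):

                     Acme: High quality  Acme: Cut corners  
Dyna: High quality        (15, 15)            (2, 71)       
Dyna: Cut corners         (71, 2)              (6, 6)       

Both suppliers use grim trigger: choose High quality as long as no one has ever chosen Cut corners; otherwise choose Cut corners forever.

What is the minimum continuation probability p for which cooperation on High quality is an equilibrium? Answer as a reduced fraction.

64/65

With continuation probability p and discount β, the effective per-period discount factor is βp.
Grim-trigger IC: βp ≥ (71−15)/(71−6) = 56/65.
So p ≥ (56/65)/(7/8) = 64/65.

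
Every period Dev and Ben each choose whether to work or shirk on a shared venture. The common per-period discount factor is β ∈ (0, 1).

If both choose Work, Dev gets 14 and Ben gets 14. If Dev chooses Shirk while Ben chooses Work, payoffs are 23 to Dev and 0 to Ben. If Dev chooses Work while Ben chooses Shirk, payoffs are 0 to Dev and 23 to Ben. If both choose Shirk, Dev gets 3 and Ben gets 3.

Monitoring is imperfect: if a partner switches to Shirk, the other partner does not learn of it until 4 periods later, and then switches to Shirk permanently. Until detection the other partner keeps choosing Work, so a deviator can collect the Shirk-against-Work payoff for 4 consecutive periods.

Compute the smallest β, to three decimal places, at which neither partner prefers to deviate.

0.819

Deviating for the 4 undetected periods gains 23−14 = 9 per period over cooperation, then loses 14−3 = 11 per period forever once punishment starts.
Gain: 9(1 + β + … + β^3); loss: 11·β^4/(1−β).
No profitable deviation ⇔ 9(1−β^4) ≤ 11·β^4, i.e. β^4 ≥ 9/(9+11) = 9/20.
Hence β ≥ (9/20)^(1/4) ≈ 0.819.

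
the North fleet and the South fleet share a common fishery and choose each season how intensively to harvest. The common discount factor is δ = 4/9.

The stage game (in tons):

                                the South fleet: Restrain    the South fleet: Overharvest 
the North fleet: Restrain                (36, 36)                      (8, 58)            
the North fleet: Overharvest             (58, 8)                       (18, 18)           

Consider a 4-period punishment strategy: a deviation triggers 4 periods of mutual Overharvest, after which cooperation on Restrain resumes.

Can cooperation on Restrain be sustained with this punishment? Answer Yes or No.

No

A one-shot deviation gives 58 now, then 18 for 4 periods, then back to 36.
Gain from deviating: (58−36) today; loss: (36−18) in each of the next 4 periods.
No-deviation condition: (36−18)(δ+…+δ^4) ≥ 58−36, i.e. δ+…+δ^4 ≥ 11/9.
At δ = 4/9: δ+…+δ^4 = 0.7688 < 1.2222.
So cooperation is not sustainable.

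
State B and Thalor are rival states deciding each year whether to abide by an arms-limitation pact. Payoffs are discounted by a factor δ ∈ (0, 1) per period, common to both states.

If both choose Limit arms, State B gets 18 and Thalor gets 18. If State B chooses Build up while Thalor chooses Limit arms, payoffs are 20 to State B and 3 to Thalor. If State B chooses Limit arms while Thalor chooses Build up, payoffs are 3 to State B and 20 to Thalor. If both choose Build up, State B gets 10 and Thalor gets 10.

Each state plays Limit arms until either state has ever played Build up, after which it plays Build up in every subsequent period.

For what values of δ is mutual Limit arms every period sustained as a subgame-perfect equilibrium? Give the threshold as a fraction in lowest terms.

Under grim trigger the critical discount factor is (T−C)/(T−P) with T = 20, C = 18, P = 10.
δ* = (20−18)/(20−10) = 2/10 = 1/5.

1/5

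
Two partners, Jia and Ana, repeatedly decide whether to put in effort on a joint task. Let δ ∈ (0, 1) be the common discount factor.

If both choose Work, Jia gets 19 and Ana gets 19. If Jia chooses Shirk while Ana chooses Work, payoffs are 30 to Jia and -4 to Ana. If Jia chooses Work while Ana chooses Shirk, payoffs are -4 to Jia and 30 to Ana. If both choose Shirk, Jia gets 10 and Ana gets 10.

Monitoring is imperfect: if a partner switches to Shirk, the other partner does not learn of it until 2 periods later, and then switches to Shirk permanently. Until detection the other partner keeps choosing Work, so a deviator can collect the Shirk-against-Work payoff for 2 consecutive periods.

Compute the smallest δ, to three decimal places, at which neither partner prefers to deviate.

The best deviation is to choose Shirk for all 2 undetected periods, earning 30 each, then 10 forever once detected.
Deviation value: 30(1−δ^2)/(1−δ) + 10δ^2/(1−δ); cooperation value: 19/(1−δ).
IC: 19 ≥ 30(1−δ^2) + 10δ^2 = 30 − 20δ^2.
So δ^2 ≥ 11/20, giving δ ≥ (11/20)^(1/2) ≈ 0.742.

0.742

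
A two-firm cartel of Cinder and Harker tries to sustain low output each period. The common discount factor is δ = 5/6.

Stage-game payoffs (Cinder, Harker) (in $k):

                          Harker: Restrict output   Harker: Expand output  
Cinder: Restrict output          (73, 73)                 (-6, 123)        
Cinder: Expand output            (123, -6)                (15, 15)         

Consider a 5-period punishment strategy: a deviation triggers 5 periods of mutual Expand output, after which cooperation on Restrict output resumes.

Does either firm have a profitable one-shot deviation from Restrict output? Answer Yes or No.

No

Comparing payoff streams over the 6 periods until play realigns: cooperate → 73(1+δ+…+δ^5); deviate → 123 + 15(δ+…+δ^5).
Cooperation is sustained iff (73−15)(δ+…+δ^5) ≥ 123−73.
δ+…+δ^5 = 5/6·(1−(5/6)^5)/(1−5/6) = 2.9906, and (123−73)/(73−15) = 0.8621.
2.9906 ≥ 0.8621, so cooperation is sustainable.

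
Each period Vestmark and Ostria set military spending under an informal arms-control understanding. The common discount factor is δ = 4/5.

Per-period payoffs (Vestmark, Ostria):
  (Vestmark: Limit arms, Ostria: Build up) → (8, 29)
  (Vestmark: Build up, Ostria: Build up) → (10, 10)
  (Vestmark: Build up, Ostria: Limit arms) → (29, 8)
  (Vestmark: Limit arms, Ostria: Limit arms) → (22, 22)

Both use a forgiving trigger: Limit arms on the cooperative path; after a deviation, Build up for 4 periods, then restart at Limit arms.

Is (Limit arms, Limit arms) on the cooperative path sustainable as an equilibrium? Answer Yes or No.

Yes

IC: δ+…+δ^4 ≥ (29−22)/(22−10) = 7/12.
At δ = 4/5: partial sum = 2.3616 ≥ 0.5833. Cooperation sustainable.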